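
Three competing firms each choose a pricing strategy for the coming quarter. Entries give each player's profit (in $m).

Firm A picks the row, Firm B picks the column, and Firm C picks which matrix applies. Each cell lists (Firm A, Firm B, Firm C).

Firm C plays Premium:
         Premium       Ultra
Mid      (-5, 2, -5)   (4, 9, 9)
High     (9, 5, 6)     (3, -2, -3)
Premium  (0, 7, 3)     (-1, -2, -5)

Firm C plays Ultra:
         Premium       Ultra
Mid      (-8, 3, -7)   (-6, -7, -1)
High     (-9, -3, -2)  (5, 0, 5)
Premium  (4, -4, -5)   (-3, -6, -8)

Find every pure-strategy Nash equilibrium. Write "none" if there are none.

Firm A against (Premium, Premium): payoffs -5, 9, 0 → best response High.
Firm A against (Premium, Ultra): payoffs -8, -9, 4 → best response Premium.
Firm A against (Ultra, Premium): payoffs 4, 3, -1 → best response Mid.
Firm A against (Ultra, Ultra): payoffs -6, 5, -3 → best response High.
Firm B against (Mid, Premium): payoffs 2, 9 → best response Ultra.
Firm B against (Mid, Ultra): payoffs 3, -7 → best response Premium.
Firm B against (High, Premium): payoffs 5, -2 → best response Premium.
Firm B against (High, Ultra): payoffs -3, 0 → best response Ultra.
Firm B against (Premium, Premium): payoffs 7, -2 → best response Premium.
Firm B against (Premium, Ultra): payoffs -4, -6 → best response Premium.
Firm C against (Mid, Premium): payoffs -5, -7 → best response Premium.
Firm C against (Mid, Ultra): payoffs 9, -1 → best response Premium.
Firm C against (High, Premium): payoffs 6, -2 → best response Premium.
Firm C against (High, Ultra): payoffs -3, 5 → best response Ultra.
Firm C against (Premium, Premium): payoffs 3, -5 → best response Premium.
Firm C against (Premium, Ultra): payoffs -5, -8 → best response Premium.
Mutual best responses: (Mid, Ultra, Premium); (High, Premium, Premium); (High, Ultra, Ultra).

(Mid, Ultra, Premium) and (High, Premium, Premium) and (High, Ultra, Ultra)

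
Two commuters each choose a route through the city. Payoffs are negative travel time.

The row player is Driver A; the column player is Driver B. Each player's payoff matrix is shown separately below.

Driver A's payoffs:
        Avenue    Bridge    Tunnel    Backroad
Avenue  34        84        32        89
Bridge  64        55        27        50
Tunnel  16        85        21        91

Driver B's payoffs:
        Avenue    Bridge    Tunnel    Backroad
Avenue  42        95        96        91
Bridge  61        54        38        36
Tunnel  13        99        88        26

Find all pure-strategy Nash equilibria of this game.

For each strategy profile, look for a profitable unilateral deviation.
(Avenue, Avenue): Driver A can switch to Bridge (34 → 64). Not NE.
(Avenue, Bridge): Driver A can switch to Tunnel (84 → 85). Not NE.
(Avenue, Tunnel): Driver A gets 32, best alternative 27; Driver B gets 96, best alternative 95. No profitable deviation — NE.
(Avenue, Backroad): Driver A can switch to Tunnel (89 → 91). Not NE.
(Bridge, Avenue): Driver A gets 64, best alternative 34; Driver B gets 61, best alternative 54. No profitable deviation — NE.
(Bridge, Bridge): Driver A can switch to Avenue (55 → 84). Not NE.
(Bridge, Tunnel): Driver A can switch to Avenue (27 → 32). Not NE.
(Bridge, Backroad): Driver A can switch to Avenue (50 → 89). Not NE.
(Tunnel, Avenue): Driver A can switch to Avenue (16 → 34). Not NE.
(Tunnel, Bridge): Driver A gets 85, best alternative 84; Driver B gets 99, best alternative 88. No profitable deviation — NE.
(Tunnel, Tunnel): Driver A can switch to Avenue (21 → 32). Not NE.
(Tunnel, Backroad): Driver B can switch to Bridge (26 → 99). Not NE.

The pure Nash equilibria are (Avenue, Tunnel) and (Bridge, Avenue) and (Tunnel, Bridge).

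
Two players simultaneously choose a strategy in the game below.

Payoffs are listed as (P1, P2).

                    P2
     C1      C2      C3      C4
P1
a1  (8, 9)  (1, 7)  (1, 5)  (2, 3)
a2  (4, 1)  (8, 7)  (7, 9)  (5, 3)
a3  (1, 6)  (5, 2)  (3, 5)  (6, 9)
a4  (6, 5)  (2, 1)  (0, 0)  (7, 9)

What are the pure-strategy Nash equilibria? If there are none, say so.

P1 against C1: payoffs 8, 4, 1, 6 → best response a1.
P1 against C2: payoffs 1, 8, 5, 2 → best response a2.
P1 against C3: payoffs 1, 7, 3, 0 → best response a2.
P1 against C4: payoffs 2, 5, 6, 7 → best response a4.
P2 against a1: payoffs 9, 7, 5, 3 → best response C1.
P2 against a2: payoffs 1, 7, 9, 3 → best response C3.
P2 against a3: payoffs 6, 2, 5, 9 → best response C4.
P2 against a4: payoffs 5, 1, 0, 9 → best response C4.
Mutual best responses: (a1, C1); (a2, C3); (a4, C4).

Pure-strategy Nash equilibria: (a1, C1), (a2, C3), (a4, C4)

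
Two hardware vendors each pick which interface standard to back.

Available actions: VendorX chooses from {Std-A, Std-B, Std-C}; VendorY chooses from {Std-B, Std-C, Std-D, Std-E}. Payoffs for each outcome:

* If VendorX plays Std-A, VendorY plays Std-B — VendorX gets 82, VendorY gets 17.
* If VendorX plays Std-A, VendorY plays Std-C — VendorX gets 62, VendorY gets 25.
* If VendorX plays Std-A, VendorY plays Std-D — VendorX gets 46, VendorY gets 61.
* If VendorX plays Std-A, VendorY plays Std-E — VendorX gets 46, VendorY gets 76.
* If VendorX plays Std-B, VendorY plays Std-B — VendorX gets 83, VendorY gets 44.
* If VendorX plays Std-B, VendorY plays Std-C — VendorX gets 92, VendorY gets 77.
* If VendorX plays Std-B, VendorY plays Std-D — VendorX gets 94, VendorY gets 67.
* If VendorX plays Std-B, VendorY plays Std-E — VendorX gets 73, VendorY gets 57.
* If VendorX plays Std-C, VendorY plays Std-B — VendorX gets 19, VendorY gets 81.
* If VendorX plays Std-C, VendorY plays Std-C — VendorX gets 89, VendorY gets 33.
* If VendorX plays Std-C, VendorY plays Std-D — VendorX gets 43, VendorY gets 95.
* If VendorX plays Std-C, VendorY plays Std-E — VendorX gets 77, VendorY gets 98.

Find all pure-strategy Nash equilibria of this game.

The pure Nash equilibria are (Std-B, Std-C), (Std-C, Std-E).

(Std-A, Std-B): VendorX can switch to Std-B (82 → 83). Not NE.
(Std-A, Std-C): VendorX can switch to Std-B (62 → 92). Not NE.
(Std-A, Std-D): VendorX can switch to Std-B (46 → 94). Not NE.
(Std-A, Std-E): VendorX can switch to Std-B (46 → 73). Not NE.
(Std-B, Std-B): VendorY can switch to Std-C (44 → 77). Not NE.
(Std-B, Std-C): VendorX gets 92, best alternative 89; VendorY gets 77, best alternative 67. No profitable deviation — NE.
(Std-B, Std-D): VendorY can switch to Std-C (67 → 77). Not NE.
(Std-C, Std-E): VendorX gets 77, best alternative 73; VendorY gets 98, best alternative 95. No profitable deviation — NE.
(The remaining 4 profiles each have a profitable deviation by the same check.)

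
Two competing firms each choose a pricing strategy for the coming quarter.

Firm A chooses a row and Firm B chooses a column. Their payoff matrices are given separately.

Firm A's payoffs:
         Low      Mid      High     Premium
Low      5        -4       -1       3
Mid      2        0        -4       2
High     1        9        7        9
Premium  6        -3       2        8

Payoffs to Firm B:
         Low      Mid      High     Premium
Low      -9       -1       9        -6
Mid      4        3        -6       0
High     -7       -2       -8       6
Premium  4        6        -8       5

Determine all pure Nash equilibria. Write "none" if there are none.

(High, Premium)

Check each profile: it is a Nash equilibrium iff no player can strictly gain by switching unilaterally.
(Low, Low): Firm A can switch to Premium (5 → 6). Not NE.
(Low, Mid): Firm A can switch to Mid (-4 → 0). Not NE.
(Low, High): Firm A can switch to High (-1 → 7). Not NE.
(Low, Premium): Firm A can switch to High (3 → 9). Not NE.
(Mid, Low): Firm A can switch to Low (2 → 5). Not NE.
(Mid, Mid): Firm A can switch to High (0 → 9). Not NE.
(Mid, High): Firm A can switch to Low (-4 → -1). Not NE.
(Mid, Premium): Firm A can switch to Low (2 → 3). Not NE.
(High, Low): Firm A can switch to Low (1 → 5). Not NE.
(High, Mid): Firm B can switch to Premium (-2 → 6). Not NE.
(High, High): Firm B can switch to Low (-8 → -7). Not NE.
(High, Premium): Firm A gets 9, best alternative 8; Firm B gets 6, best alternative -2. No profitable deviation — NE.
(Premium, Low): Firm B can switch to Mid (4 → 6). Not NE.
(The remaining 3 profiles each have a profitable deviation by the same check.)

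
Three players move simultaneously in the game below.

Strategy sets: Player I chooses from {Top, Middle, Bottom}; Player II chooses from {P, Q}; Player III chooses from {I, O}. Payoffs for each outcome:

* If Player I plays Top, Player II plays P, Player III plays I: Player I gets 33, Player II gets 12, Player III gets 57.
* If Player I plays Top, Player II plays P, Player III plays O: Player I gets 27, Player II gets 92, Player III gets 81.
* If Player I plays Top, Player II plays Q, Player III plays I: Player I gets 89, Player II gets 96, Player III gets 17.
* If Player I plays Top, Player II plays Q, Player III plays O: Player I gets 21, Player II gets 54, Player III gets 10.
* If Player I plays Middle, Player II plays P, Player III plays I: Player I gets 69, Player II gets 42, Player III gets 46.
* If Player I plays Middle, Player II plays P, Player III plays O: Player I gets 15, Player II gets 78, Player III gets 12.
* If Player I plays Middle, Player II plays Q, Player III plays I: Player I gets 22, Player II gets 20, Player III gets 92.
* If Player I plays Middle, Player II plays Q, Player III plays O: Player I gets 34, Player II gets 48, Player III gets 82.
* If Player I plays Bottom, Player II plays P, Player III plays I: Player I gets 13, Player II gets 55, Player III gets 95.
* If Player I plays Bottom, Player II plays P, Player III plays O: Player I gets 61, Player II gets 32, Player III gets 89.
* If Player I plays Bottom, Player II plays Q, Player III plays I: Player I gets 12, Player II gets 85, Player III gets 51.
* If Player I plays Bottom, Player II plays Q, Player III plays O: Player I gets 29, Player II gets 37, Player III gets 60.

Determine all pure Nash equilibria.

The pure Nash equilibria are (Top, Q, I), (Middle, P, I).

Check each profile: it is a Nash equilibrium iff no player can strictly gain by switching unilaterally.
(Top, P, I): Player I can switch to Middle (33 → 69). Not NE.
(Top, P, O): Player I can switch to Bottom (27 → 61). Not NE.
(Top, Q, I): Player I gets 89, best alternative 22; Player II gets 96, best alternative 12; Player III gets 17, best alternative 10. No profitable deviation — NE.
(Top, Q, O): Player I can switch to Middle (21 → 34). Not NE.
(Middle, P, I): Player I gets 69, best alternative 33; Player II gets 42, best alternative 20; Player III gets 46, best alternative 12. No profitable deviation — NE.
(Middle, P, O): Player I can switch to Top (15 → 27). Not NE.
(Middle, Q, I): Player I can switch to Top (22 → 89). Not NE.
(Middle, Q, O): Player II can switch to P (48 → 78). Not NE.
(Bottom, P, I): Player I can switch to Top (13 → 33). Not NE.
(Bottom, P, O): Player II can switch to Q (32 → 37). Not NE.
(The remaining 2 profiles each have a profitable deviation by the same check.)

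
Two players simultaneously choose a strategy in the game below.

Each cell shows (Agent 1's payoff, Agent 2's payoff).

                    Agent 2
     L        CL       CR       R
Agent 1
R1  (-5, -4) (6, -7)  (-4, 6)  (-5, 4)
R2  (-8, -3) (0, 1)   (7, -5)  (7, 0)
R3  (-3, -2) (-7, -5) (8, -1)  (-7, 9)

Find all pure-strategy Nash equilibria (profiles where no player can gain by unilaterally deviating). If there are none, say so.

Mark each player's best response to every combination of opponents' strategies; a profile where every player is best-responding is a pure Nash equilibrium.
Agent 1 against L: payoffs -5, -8, -3 → best response R3.
Agent 1 against CL: payoffs 6, 0, -7 → best response R1.
Agent 1 against CR: payoffs -4, 7, 8 → best response R3.
Agent 1 against R: payoffs -5, 7, -7 → best response R2.
Agent 2 against R1: payoffs -4, -7, 6, 4 → best response CR.
Agent 2 against R2: payoffs -3, 1, -5, 0 → best response CL.
Agent 2 against R3: payoffs -2, -5, -1, 9 → best response R.
No profile is a mutual best response for all players.

There is no pure-strategy Nash equilibrium.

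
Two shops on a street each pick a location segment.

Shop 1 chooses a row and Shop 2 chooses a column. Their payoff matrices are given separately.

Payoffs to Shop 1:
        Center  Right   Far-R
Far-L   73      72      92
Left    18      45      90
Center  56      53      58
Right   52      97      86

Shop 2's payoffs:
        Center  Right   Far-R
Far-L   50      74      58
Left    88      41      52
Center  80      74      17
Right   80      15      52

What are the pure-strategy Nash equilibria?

No pure-strategy Nash equilibrium.

Shop 1 against Center: payoffs 73, 18, 56, 52 → best response Far-L.
Shop 1 against Right: payoffs 72, 45, 53, 97 → best response Right.
Shop 1 against Far-R: payoffs 92, 90, 58, 86 → best response Far-L.
Shop 2 against Far-L: payoffs 50, 74, 58 → best response Right.
Shop 2 against Left: payoffs 88, 41, 52 → best response Center.
Shop 2 against Center: payoffs 80, 74, 17 → best response Center.
Shop 2 against Right: payoffs 80, 15, 52 → best response Center.
No profile is a mutual best response for all players.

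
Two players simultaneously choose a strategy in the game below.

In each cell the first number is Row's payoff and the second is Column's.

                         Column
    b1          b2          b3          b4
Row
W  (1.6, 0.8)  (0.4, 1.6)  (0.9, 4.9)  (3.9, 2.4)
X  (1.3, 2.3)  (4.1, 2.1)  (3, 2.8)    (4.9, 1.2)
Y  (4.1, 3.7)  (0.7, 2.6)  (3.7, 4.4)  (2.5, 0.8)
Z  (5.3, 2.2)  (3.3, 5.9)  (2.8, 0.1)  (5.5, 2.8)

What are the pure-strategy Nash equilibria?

(Y, b3)

Check each profile: it is a Nash equilibrium iff no player can strictly gain by switching unilaterally.
(W, b1): Row can switch to Y (1.6 → 4.1). Not NE.
(W, b2): Row can switch to X (0.4 → 4.1). Not NE.
(W, b3): Row can switch to X (0.9 → 3). Not NE.
(W, b4): Row can switch to X (3.9 → 4.9). Not NE.
(X, b1): Row can switch to W (1.3 → 1.6). Not NE.
(X, b2): Column can switch to b1 (2.1 → 2.3). Not NE.
(Y, b3): Row gets 3.7, best alternative 3; Column gets 4.4, best alternative 3.7. No profitable deviation — NE.
(The remaining 9 profiles each have a profitable deviation by the same check.)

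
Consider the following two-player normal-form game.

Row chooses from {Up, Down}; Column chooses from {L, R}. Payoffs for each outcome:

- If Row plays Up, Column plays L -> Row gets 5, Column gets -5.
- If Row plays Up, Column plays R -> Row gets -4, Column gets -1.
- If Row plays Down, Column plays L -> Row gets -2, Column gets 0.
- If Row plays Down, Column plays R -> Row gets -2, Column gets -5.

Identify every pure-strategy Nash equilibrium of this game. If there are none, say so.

(Up, L): Column can switch to R (-5 → -1). Not NE.
(Up, R): Row can switch to Down (-4 → -2). Not NE.
(Down, L): Row can switch to Up (-2 → 5). Not NE.
(Down, R): Column can switch to L (-5 → 0). Not NE.

none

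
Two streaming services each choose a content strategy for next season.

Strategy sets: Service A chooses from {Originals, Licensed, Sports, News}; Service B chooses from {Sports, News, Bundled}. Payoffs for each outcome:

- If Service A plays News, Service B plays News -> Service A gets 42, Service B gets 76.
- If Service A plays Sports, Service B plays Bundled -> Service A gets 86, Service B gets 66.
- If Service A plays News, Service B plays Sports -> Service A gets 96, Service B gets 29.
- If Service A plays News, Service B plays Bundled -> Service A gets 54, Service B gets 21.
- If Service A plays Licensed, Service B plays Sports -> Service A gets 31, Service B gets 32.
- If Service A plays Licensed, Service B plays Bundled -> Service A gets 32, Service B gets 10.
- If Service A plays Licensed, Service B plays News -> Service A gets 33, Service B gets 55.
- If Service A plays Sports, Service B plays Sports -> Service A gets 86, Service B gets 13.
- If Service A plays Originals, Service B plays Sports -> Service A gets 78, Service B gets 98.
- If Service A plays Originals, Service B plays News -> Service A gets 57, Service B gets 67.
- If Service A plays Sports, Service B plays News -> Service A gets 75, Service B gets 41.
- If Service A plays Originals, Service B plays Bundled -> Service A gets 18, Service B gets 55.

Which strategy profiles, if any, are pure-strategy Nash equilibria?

(Originals, Sports): Service A can switch to Sports (78 → 86). Not NE.
(Originals, News): Service A can switch to Sports (57 → 75). Not NE.
(Originals, Bundled): Service A can switch to Licensed (18 → 32). Not NE.
(Licensed, Sports): Service A can switch to Originals (31 → 78). Not NE.
(Licensed, News): Service A can switch to Originals (33 → 57). Not NE.
(Licensed, Bundled): Service A can switch to Sports (32 → 86). Not NE.
(Sports, Sports): Service A can switch to News (86 → 96). Not NE.
(Sports, News): Service B can switch to Bundled (41 → 66). Not NE.
(Sports, Bundled): Service A gets 86, best alternative 54; Service B gets 66, best alternative 41. No profitable deviation — NE.
(News, Sports): Service B can switch to News (29 → 76). Not NE.
(News, News): Service A can switch to Originals (42 → 57). Not NE.
(The remaining 1 profile has a profitable deviation by the same check.)

The unique pure-strategy Nash equilibrium is (Sports, Bundled).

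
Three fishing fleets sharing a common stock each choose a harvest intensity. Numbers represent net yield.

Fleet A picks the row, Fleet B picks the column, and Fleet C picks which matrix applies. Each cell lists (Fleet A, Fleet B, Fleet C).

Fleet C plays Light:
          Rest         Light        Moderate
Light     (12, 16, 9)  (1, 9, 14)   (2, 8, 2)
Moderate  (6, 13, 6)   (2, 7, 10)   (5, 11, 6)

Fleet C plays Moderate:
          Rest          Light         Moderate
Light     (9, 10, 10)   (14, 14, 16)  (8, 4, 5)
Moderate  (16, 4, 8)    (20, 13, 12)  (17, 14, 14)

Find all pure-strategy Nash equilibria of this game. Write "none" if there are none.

Fleet A against (Rest, Light): payoffs 12, 6 → best response Light.
Fleet A against (Rest, Moderate): payoffs 9, 16 → best response Moderate.
Fleet A against (Light, Light): payoffs 1, 2 → best response Moderate.
Fleet A against (Light, Moderate): payoffs 14, 20 → best response Moderate.
Fleet A against (Moderate, Light): payoffs 2, 5 → best response Moderate.
Fleet A against (Moderate, Moderate): payoffs 8, 17 → best response Moderate.
Fleet B against (Light, Light): payoffs 16, 9, 8 → best response Rest.
Fleet B against (Light, Moderate): payoffs 10, 14, 4 → best response Light.
Fleet B against (Moderate, Light): payoffs 13, 7, 11 → best response Rest.
Fleet B against (Moderate, Moderate): payoffs 4, 13, 14 → best response Moderate.
Fleet C against (Light, Rest): payoffs 9, 10 → best response Moderate.
Fleet C against (Light, Light): payoffs 14, 16 → best response Moderate.
Fleet C against (Light, Moderate): payoffs 2, 5 → best response Moderate.
Fleet C against (Moderate, Rest): payoffs 6, 8 → best response Moderate.
Fleet C against (Moderate, Light): payoffs 10, 12 → best response Moderate.
Fleet C against (Moderate, Moderate): payoffs 6, 14 → best response Moderate.
Mutual best responses: (Moderate, Moderate, Moderate).

The unique pure-strategy Nash equilibrium is (Moderate, Moderate, Moderate).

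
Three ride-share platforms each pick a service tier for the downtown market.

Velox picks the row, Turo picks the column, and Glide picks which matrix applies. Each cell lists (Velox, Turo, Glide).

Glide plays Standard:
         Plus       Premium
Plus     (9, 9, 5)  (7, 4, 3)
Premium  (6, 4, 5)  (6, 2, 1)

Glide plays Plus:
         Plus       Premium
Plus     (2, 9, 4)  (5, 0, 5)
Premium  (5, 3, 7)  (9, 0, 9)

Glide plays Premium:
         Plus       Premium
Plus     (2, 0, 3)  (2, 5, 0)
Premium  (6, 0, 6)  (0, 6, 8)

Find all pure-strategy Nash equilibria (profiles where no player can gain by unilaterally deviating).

(Plus, Plus, Standard): Velox gets 9, best alternative 6; Turo gets 9, best alternative 4; Glide gets 5, best alternative 4. No profitable deviation — NE.
(Plus, Plus, Plus): Velox can switch to Premium (2 → 5). Not NE.
(Plus, Plus, Premium): Velox can switch to Premium (2 → 6). Not NE.
(Plus, Premium, Standard): Turo can switch to Plus (4 → 9). Not NE.
(Plus, Premium, Plus): Velox can switch to Premium (5 → 9). Not NE.
(Plus, Premium, Premium): Glide can switch to Standard (0 → 3). Not NE.
(Premium, Plus, Standard): Velox can switch to Plus (6 → 9). Not NE.
(Premium, Plus, Plus): Velox gets 5, best alternative 2; Turo gets 3, best alternative 0; Glide gets 7, best alternative 6. No profitable deviation — NE.
(The remaining 4 profiles each have a profitable deviation by the same check.)

(Plus, Plus, Standard), (Premium, Plus, Plus)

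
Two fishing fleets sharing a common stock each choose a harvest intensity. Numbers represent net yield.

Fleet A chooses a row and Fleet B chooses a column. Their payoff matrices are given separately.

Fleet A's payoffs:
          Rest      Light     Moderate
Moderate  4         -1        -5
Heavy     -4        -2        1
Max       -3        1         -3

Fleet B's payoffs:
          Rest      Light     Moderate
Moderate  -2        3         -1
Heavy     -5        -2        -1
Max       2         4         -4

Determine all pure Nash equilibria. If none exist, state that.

Fleet A against Rest: payoffs 4, -4, -3 → best response Moderate.
Fleet A against Light: payoffs -1, -2, 1 → best response Max.
Fleet A against Moderate: payoffs -5, 1, -3 → best response Heavy.
Fleet B against Moderate: payoffs -2, 3, -1 → best response Light.
Fleet B against Heavy: payoffs -5, -2, -1 → best response Moderate.
Fleet B against Max: payoffs 2, 4, -4 → best response Light.
Mutual best responses: (Heavy, Moderate); (Max, Light).

(Heavy, Moderate), (Max, Light)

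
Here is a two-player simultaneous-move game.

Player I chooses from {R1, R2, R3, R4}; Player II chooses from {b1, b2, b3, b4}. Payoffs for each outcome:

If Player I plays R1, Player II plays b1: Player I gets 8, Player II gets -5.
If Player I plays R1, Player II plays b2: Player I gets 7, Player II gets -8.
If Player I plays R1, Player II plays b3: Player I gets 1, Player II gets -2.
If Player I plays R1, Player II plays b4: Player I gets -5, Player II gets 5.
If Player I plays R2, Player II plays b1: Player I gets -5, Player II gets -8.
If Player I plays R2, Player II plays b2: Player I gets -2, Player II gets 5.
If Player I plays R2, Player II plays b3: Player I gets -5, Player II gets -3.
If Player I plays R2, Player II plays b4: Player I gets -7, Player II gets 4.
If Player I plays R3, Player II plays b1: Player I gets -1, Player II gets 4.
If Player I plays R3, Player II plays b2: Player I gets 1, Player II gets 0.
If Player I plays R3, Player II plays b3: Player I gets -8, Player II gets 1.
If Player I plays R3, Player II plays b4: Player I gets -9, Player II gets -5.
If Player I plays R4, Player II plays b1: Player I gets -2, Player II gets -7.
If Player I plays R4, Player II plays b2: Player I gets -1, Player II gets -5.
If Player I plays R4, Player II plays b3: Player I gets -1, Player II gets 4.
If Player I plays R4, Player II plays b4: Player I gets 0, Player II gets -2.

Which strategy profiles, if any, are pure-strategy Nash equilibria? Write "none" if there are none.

Player I against b1: payoffs 8, -5, -1, -2 → best response R1.
Player I against b2: payoffs 7, -2, 1, -1 → best response R1.
Player I against b3: payoffs 1, -5, -8, -1 → best response R1.
Player I against b4: payoffs -5, -7, -9, 0 → best response R4.
Player II against R1: payoffs -5, -8, -2, 5 → best response b4.
Player II against R2: payoffs -8, 5, -3, 4 → best response b2.
Player II against R3: payoffs 4, 0, 1, -5 → best response b1.
Player II against R4: payoffs -7, -5, 4, -2 → best response b3.
No profile is a mutual best response for all players.

This game has no pure Nash equilibrium.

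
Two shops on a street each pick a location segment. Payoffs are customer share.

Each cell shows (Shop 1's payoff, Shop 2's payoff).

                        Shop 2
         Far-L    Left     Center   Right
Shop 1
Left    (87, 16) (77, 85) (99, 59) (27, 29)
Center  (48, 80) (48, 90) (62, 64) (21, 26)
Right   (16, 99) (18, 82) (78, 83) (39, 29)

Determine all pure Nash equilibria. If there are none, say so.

Shop 1 against Far-L: payoffs 87, 48, 16 → best response Left.
Shop 1 against Left: payoffs 77, 48, 18 → best response Left.
Shop 1 against Center: payoffs 99, 62, 78 → best response Left.
Shop 1 against Right: payoffs 27, 21, 39 → best response Right.
Shop 2 against Left: payoffs 16, 85, 59, 29 → best response Left.
Shop 2 against Center: payoffs 80, 90, 64, 26 → best response Left.
Shop 2 against Right: payoffs 99, 82, 83, 29 → best response Far-L.
Mutual best responses: (Left, Left).

The unique pure-strategy Nash equilibrium is (Left, Left).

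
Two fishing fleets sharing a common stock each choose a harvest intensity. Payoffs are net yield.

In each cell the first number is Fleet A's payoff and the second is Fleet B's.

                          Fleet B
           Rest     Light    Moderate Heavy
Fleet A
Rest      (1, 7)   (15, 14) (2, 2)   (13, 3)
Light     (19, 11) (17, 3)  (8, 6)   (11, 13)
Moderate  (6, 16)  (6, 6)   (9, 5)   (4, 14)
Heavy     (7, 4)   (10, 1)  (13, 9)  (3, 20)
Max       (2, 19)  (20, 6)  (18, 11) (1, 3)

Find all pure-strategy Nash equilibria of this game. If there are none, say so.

No pure-strategy Nash equilibrium.

Fleet A against Rest: payoffs 1, 19, 6, 7, 2 → best response Light.
Fleet A against Light: payoffs 15, 17, 6, 10, 20 → best response Max.
Fleet A against Moderate: payoffs 2, 8, 9, 13, 18 → best response Max.
Fleet A against Heavy: payoffs 13, 11, 4, 3, 1 → best response Rest.
Fleet B against Rest: payoffs 7, 14, 2, 3 → best response Light.
Fleet B against Light: payoffs 11, 3, 6, 13 → best response Heavy.
Fleet B against Moderate: payoffs 16, 6, 5, 14 → best response Rest.
Fleet B against Heavy: payoffs 4, 1, 9, 20 → best response Heavy.
Fleet B against Max: payoffs 19, 6, 11, 3 → best response Rest.
No profile is a mutual best response for all players.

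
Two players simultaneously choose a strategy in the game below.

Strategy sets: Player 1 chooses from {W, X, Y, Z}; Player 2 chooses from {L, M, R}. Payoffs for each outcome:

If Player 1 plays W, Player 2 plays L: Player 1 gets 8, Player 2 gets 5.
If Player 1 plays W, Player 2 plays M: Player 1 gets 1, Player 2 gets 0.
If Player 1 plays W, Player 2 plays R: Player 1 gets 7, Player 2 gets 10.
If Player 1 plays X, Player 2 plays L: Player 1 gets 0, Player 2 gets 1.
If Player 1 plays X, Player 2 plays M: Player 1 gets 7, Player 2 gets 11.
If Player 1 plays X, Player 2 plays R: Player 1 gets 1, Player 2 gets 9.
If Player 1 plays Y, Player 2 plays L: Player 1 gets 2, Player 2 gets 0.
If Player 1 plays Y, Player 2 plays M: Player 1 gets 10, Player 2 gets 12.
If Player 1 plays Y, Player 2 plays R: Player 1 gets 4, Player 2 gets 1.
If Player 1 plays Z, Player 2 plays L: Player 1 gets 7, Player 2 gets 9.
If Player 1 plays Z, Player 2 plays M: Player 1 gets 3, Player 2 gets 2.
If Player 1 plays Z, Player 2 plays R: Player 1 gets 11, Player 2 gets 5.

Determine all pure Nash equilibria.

Pure NE: (Y, M)

Player 1 against L: payoffs 8, 0, 2, 7 → best response W.
Player 1 against M: payoffs 1, 7, 10, 3 → best response Y.
Player 1 against R: payoffs 7, 1, 4, 11 → best response Z.
Player 2 against W: payoffs 5, 0, 10 → best response R.
Player 2 against X: payoffs 1, 11, 9 → best response M.
Player 2 against Y: payoffs 0, 12, 1 → best response M.
Player 2 against Z: payoffs 9, 2, 5 → best response L.
Mutual best responses: (Y, M).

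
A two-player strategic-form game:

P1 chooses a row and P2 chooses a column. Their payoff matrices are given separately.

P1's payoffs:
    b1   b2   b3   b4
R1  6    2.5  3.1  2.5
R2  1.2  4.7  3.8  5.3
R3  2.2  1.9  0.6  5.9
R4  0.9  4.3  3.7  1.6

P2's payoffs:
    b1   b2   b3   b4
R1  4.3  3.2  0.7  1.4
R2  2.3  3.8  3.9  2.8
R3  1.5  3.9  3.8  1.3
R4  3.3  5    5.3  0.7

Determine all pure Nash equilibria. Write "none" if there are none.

The pure Nash equilibria are (R1, b1); (R2, b3).

P1 against b1: payoffs 6, 1.2, 2.2, 0.9 → best response R1.
P1 against b2: payoffs 2.5, 4.7, 1.9, 4.3 → best response R2.
P1 against b3: payoffs 3.1, 3.8, 0.6, 3.7 → best response R2.
P1 against b4: payoffs 2.5, 5.3, 5.9, 1.6 → best response R3.
P2 against R1: payoffs 4.3, 3.2, 0.7, 1.4 → best response b1.
P2 against R2: payoffs 2.3, 3.8, 3.9, 2.8 → best response b3.
P2 against R3: payoffs 1.5, 3.9, 3.8, 1.3 → best response b2.
P2 against R4: payoffs 3.3, 5, 5.3, 0.7 → best response b3.
Mutual best responses: (R1, b1); (R2, b3).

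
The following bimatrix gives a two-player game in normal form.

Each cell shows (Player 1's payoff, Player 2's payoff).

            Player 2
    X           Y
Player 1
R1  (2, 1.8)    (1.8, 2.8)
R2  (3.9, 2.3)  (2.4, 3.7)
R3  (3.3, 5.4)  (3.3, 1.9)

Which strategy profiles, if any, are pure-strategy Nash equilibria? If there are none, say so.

Player 1 against X: payoffs 2, 3.9, 3.3 → best response R2.
Player 1 against Y: payoffs 1.8, 2.4, 3.3 → best response R3.
Player 2 against R1: payoffs 1.8, 2.8 → best response Y.
Player 2 against R2: payoffs 2.3, 3.7 → best response Y.
Player 2 against R3: payoffs 5.4, 1.9 → best response X.
No profile is a mutual best response for all players.

There is no pure-strategy Nash equilibrium.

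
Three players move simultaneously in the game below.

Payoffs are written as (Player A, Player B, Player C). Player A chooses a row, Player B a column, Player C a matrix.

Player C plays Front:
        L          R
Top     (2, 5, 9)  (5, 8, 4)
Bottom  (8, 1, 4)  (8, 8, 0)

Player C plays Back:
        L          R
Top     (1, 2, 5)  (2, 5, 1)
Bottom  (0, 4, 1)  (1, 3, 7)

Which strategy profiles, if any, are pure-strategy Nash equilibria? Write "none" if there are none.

Player A against (L, Front): payoffs 2, 8 → best response Bottom.
Player A against (L, Back): payoffs 1, 0 → best response Top.
Player A against (R, Front): payoffs 5, 8 → best response Bottom.
Player A against (R, Back): payoffs 2, 1 → best response Top.
Player B against (Top, Front): payoffs 5, 8 → best response R.
Player B against (Top, Back): payoffs 2, 5 → best response R.
Player B against (Bottom, Front): payoffs 1, 8 → best response R.
Player B against (Bottom, Back): payoffs 4, 3 → best response L.
Player C against (Top, L): payoffs 9, 5 → best response Front.
Player C against (Top, R): payoffs 4, 1 → best response Front.
Player C against (Bottom, L): payoffs 4, 1 → best response Front.
Player C against (Bottom, R): payoffs 0, 7 → best response Back.
No profile is a mutual best response for all players.

No pure-strategy Nash equilibrium.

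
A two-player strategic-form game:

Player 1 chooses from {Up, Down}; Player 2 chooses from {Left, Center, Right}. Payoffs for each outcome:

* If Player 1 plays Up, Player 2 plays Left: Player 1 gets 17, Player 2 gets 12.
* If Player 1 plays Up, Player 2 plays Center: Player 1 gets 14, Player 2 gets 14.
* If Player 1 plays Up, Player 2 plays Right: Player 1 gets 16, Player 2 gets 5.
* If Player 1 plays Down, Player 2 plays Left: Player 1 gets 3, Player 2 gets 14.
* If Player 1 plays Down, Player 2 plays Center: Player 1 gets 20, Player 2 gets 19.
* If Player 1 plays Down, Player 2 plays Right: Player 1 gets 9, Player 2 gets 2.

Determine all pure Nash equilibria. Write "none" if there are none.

Pure NE: (Down, Center)

(Up, Left): Player 2 can switch to Center (12 → 14). Not NE.
(Up, Center): Player 1 can switch to Down (14 → 20). Not NE.
(Up, Right): Player 2 can switch to Left (5 → 12). Not NE.
(Down, Left): Player 1 can switch to Up (3 → 17). Not NE.
(Down, Center): Player 1 gets 20, best alternative 14; Player 2 gets 19, best alternative 14. No profitable deviation — NE.
(Down, Right): Player 1 can switch to Up (9 → 16). Not NE.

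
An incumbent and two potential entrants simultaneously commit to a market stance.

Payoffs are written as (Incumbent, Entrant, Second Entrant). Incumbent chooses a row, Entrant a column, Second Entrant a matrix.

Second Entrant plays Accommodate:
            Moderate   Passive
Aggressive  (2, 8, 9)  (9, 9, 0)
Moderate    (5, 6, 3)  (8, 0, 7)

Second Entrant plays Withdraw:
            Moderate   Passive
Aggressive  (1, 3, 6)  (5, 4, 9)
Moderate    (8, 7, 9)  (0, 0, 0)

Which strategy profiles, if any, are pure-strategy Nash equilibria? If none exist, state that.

Incumbent against (Moderate, Accommodate): payoffs 2, 5 → best response Moderate.
Incumbent against (Moderate, Withdraw): payoffs 1, 8 → best response Moderate.
Incumbent against (Passive, Accommodate): payoffs 9, 8 → best response Aggressive.
Incumbent against (Passive, Withdraw): payoffs 5, 0 → best response Aggressive.
Entrant against (Aggressive, Accommodate): payoffs 8, 9 → best response Passive.
Entrant against (Aggressive, Withdraw): payoffs 3, 4 → best response Passive.
Entrant against (Moderate, Accommodate): payoffs 6, 0 → best response Moderate.
Entrant against (Moderate, Withdraw): payoffs 7, 0 → best response Moderate.
Second Entrant against (Aggressive, Moderate): payoffs 9, 6 → best response Accommodate.
Second Entrant against (Aggressive, Passive): payoffs 0, 9 → best response Withdraw.
Second Entrant against (Moderate, Moderate): payoffs 3, 9 → best response Withdraw.
Second Entrant against (Moderate, Passive): payoffs 7, 0 → best response Accommodate.
Mutual best responses: (Aggressive, Passive, Withdraw); (Moderate, Moderate, Withdraw).

(Aggressive, Passive, Withdraw), (Moderate, Moderate, Withdraw)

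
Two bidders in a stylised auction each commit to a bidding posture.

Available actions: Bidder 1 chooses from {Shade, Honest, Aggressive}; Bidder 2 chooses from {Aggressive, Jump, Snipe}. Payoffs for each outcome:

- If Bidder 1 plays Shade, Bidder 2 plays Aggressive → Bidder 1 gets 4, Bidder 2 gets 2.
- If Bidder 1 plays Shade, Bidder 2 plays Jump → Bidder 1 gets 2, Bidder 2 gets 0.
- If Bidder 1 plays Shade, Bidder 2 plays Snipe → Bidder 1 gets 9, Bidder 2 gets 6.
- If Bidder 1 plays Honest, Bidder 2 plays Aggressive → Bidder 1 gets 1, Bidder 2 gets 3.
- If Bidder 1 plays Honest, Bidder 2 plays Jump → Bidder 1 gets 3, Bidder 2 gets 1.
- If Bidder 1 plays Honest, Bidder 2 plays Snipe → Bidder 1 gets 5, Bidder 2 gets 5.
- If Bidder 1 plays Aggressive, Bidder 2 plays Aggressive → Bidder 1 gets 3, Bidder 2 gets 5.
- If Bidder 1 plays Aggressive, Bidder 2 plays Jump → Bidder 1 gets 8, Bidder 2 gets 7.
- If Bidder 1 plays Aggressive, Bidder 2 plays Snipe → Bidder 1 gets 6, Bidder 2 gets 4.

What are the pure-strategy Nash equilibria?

(Shade, Snipe); (Aggressive, Jump)

Mark each player's best response to every combination of opponents' strategies; a profile where every player is best-responding is a pure Nash equilibrium.
Bidder 1 against Aggressive: payoffs 4, 1, 3 → best response Shade.
Bidder 1 against Jump: payoffs 2, 3, 8 → best response Aggressive.
Bidder 1 against Snipe: payoffs 9, 5, 6 → best response Shade.
Bidder 2 against Shade: payoffs 2, 0, 6 → best response Snipe.
Bidder 2 against Honest: payoffs 3, 1, 5 → best response Snipe.
Bidder 2 against Aggressive: payoffs 5, 7, 4 → best response Jump.
Mutual best responses: (Shade, Snipe); (Aggressive, Jump).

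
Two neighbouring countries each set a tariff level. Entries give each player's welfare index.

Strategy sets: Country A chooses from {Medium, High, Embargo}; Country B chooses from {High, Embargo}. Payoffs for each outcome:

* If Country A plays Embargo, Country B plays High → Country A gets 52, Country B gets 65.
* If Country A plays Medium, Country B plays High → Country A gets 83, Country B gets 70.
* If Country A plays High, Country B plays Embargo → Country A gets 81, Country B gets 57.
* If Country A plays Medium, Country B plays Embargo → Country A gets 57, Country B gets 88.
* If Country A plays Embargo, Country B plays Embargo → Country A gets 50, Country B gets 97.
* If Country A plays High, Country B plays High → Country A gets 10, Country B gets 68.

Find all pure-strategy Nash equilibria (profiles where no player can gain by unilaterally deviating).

Country A against High: payoffs 83, 10, 52 → best response Medium.
Country A against Embargo: payoffs 57, 81, 50 → best response High.
Country B against Medium: payoffs 70, 88 → best response Embargo.
Country B against High: payoffs 68, 57 → best response High.
Country B against Embargo: payoffs 65, 97 → best response Embargo.
No profile is a mutual best response for all players.

This game has no pure Nash equilibrium.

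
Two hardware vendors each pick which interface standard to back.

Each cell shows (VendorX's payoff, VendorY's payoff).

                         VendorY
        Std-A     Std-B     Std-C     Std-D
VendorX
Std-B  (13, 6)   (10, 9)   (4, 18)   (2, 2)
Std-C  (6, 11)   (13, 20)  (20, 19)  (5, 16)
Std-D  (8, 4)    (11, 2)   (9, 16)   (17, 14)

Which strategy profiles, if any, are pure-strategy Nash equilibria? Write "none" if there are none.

(Std-B, Std-A): VendorY can switch to Std-B (6 → 9). Not NE.
(Std-B, Std-B): VendorX can switch to Std-C (10 → 13). Not NE.
(Std-B, Std-C): VendorX can switch to Std-C (4 → 20). Not NE.
(Std-B, Std-D): VendorX can switch to Std-C (2 → 5). Not NE.
(Std-C, Std-A): VendorX can switch to Std-B (6 → 13). Not NE.
(Std-C, Std-B): VendorX gets 13, best alternative 11; VendorY gets 20, best alternative 19. No profitable deviation — NE.
(Std-C, Std-C): VendorY can switch to Std-B (19 → 20). Not NE.
(Std-C, Std-D): VendorX can switch to Std-D (5 → 17). Not NE.
(Std-D, Std-A): VendorX can switch to Std-B (8 → 13). Not NE.
(The remaining 3 profiles each have a profitable deviation by the same check.)

The unique pure-strategy Nash equilibrium is (Std-C, Std-B).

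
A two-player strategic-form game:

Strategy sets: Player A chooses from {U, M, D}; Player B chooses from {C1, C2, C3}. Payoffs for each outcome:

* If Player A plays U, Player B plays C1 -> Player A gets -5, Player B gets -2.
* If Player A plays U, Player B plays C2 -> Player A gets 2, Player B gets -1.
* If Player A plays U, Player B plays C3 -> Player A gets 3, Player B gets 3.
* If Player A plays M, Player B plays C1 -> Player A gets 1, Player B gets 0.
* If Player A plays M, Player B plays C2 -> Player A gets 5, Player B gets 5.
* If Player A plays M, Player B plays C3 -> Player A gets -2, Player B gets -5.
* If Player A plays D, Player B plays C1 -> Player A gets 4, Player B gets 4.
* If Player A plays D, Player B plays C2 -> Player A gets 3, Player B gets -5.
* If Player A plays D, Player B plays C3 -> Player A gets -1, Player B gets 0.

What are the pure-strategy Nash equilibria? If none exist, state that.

Player A against C1: payoffs -5, 1, 4 → best response D.
Player A against C2: payoffs 2, 5, 3 → best response M.
Player A against C3: payoffs 3, -2, -1 → best response U.
Player B against U: payoffs -2, -1, 3 → best response C3.
Player B against M: payoffs 0, 5, -5 → best response C2.
Player B against D: payoffs 4, -5, 0 → best response C1.
Mutual best responses: (U, C3); (M, C2); (D, C1).

(U, C3), (M, C2), (D, C1)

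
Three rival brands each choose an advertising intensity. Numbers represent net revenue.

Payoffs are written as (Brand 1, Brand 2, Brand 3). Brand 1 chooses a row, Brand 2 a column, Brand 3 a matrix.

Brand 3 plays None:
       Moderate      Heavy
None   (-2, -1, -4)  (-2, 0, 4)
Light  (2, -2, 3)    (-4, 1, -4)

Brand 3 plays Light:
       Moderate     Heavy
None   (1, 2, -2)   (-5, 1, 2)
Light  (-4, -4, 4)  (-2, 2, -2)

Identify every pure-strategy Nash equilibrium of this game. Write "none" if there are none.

Brand 1 against (Moderate, None): payoffs -2, 2 → best response Light.
Brand 1 against (Moderate, Light): payoffs 1, -4 → best response None.
Brand 1 against (Heavy, None): payoffs -2, -4 → best response None.
Brand 1 against (Heavy, Light): payoffs -5, -2 → best response Light.
Brand 2 against (None, None): payoffs -1, 0 → best response Heavy.
Brand 2 against (None, Light): payoffs 2, 1 → best response Moderate.
Brand 2 against (Light, None): payoffs -2, 1 → best response Heavy.
Brand 2 against (Light, Light): payoffs -4, 2 → best response Heavy.
Brand 3 against (None, Moderate): payoffs -4, -2 → best response Light.
Brand 3 against (None, Heavy): payoffs 4, 2 → best response None.
Brand 3 against (Light, Moderate): payoffs 3, 4 → best response Light.
Brand 3 against (Light, Heavy): payoffs -4, -2 → best response Light.
Mutual best responses: (None, Moderate, Light); (None, Heavy, None); (Light, Heavy, Light).

Pure-strategy Nash equilibria: (None, Moderate, Light) and (None, Heavy, None) and (Light, Heavy, Light)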